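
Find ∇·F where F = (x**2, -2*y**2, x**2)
2*x - 4*y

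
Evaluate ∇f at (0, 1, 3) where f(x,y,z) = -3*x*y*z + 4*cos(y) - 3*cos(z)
(-9, -4*sin(1), 3*sin(3))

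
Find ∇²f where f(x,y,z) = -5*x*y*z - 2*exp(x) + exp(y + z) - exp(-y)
(2*(-exp(x) + exp(y + z))*exp(y) - 1)*exp(-y)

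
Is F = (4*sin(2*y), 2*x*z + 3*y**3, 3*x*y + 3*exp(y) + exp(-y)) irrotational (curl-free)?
No, ∇×F = (x + 3*exp(y) - exp(-y), -3*y, 2*z - 8*cos(2*y))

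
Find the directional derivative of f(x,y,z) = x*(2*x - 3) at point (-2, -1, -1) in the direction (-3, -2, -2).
33*sqrt(17)/17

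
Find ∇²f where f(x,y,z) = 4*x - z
0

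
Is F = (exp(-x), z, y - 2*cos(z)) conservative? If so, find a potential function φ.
Yes, F is conservative. φ = y*z - 2*sin(z) - exp(-x)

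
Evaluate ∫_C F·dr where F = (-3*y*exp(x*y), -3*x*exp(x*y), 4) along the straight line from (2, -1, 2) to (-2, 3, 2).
-(3 - 3*exp(4))*exp(-6)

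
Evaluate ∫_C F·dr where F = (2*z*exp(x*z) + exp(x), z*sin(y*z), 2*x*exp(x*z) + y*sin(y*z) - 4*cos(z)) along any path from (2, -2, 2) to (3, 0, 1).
-2*exp(4) - exp(2) - 4*sin(1) - 1 + cos(4) + 4*sin(2) + 3*exp(3)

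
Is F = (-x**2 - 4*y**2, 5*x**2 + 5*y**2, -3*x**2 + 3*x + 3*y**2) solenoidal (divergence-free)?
No, ∇·F = -2*x + 10*y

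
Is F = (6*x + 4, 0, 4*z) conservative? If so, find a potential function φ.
Yes, F is conservative. φ = 3*x**2 + 4*x + 2*z**2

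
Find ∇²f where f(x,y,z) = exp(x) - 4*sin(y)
exp(x) + 4*sin(y)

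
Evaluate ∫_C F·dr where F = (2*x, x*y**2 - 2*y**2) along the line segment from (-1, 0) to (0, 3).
-85/4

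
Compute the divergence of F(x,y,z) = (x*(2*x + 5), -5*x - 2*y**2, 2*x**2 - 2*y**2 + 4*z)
4*x - 4*y + 9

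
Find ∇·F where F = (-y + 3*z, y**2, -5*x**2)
2*y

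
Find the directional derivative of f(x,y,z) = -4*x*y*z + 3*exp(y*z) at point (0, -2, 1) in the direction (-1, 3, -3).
sqrt(19)*(27 - 8*exp(2))*exp(-2)/19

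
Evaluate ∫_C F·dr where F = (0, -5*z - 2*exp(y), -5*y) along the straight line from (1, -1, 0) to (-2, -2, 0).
-(2 - 2*E)*exp(-2)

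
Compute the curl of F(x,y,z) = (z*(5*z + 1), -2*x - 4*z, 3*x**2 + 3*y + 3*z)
(7, -6*x + 10*z + 1, -2)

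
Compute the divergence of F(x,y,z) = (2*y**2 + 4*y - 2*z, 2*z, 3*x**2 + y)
0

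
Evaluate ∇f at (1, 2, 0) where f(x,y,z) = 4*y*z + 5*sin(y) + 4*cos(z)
(0, 5*cos(2), 8)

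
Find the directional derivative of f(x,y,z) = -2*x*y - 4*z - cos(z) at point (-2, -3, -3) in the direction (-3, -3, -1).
sqrt(19)*(-26 + sin(3))/19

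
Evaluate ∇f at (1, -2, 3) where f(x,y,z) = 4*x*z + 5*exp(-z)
(12, 0, 4 - 5*exp(-3))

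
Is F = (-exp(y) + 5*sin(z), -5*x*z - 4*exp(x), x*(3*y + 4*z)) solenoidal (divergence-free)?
No, ∇·F = 4*x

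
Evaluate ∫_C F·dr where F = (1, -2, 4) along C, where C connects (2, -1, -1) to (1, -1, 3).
15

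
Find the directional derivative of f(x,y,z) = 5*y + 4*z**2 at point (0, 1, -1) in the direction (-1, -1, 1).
-13*sqrt(3)/3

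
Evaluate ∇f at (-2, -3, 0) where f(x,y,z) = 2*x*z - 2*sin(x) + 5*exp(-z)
(-2*cos(2), 0, -9)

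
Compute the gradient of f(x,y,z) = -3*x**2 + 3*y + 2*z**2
(-6*x, 3, 4*z)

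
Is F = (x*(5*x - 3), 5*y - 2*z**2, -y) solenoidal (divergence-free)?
No, ∇·F = 10*x + 2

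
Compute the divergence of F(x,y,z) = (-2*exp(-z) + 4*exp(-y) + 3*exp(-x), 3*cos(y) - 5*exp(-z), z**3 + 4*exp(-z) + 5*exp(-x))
3*z**2 - 3*sin(y) - 4*exp(-z) - 3*exp(-x)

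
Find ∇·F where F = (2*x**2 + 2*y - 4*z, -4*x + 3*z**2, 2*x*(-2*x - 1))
4*x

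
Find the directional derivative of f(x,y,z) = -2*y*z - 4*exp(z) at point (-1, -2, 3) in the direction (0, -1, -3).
3*sqrt(10)*(-1 + 2*exp(3))/5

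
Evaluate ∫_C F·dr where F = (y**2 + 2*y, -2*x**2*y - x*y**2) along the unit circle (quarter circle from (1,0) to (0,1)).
-9*pi/16 - 7/6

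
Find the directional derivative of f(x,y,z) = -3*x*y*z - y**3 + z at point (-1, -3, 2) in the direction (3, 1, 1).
25*sqrt(11)/11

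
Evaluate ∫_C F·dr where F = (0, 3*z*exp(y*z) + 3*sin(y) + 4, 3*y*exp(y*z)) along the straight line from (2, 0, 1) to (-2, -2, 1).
-8 + 3*exp(-2) - 3*cos(2)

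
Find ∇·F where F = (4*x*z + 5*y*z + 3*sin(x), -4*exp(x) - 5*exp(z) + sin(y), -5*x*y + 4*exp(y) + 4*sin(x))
4*z + 3*cos(x) + cos(y)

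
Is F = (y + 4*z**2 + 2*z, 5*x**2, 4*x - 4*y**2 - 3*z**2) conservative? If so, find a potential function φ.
No, ∇×F = (-8*y, 8*z - 2, 10*x - 1) ≠ 0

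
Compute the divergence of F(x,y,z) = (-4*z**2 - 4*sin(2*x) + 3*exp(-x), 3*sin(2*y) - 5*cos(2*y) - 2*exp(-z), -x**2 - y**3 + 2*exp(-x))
10*sin(2*y) - 8*cos(2*x) + 6*cos(2*y) - 3*exp(-x)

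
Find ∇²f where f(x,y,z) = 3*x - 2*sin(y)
2*sin(y)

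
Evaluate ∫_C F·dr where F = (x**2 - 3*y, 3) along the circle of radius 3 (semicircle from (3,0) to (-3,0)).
-18 + 27*pi/2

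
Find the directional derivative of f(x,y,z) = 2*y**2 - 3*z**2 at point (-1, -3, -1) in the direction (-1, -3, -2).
12*sqrt(14)/7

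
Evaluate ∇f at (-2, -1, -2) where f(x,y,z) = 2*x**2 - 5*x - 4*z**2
(-13, 0, 16)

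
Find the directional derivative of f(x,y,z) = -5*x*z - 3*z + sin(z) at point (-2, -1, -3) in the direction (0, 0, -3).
-7 - cos(3)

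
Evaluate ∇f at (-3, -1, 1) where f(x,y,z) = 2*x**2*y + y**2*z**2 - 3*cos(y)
(12, 16 - 3*sin(1), 2)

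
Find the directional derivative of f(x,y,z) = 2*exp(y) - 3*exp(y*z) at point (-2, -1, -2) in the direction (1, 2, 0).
4*sqrt(5)*(1 + 3*exp(3))*exp(-1)/5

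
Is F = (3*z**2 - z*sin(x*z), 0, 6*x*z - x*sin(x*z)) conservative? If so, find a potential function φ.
Yes, F is conservative. φ = 3*x*z**2 + cos(x*z)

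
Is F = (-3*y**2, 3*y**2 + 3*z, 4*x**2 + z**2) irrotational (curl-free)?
No, ∇×F = (-3, -8*x, 6*y)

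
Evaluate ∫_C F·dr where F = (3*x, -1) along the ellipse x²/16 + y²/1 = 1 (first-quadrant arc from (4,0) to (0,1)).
-25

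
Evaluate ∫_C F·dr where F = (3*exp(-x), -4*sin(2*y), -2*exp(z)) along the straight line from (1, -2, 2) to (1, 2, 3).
2*(1 - E)*exp(2)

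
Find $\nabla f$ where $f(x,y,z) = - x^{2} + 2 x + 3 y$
(2 - 2*x, 3, 0)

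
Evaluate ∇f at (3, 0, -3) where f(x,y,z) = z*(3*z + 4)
(0, 0, -14)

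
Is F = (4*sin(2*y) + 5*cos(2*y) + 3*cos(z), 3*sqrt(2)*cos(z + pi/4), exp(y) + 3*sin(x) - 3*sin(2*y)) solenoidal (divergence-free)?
Yes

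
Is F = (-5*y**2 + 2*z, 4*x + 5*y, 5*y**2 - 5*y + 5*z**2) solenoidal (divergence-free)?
No, ∇·F = 10*z + 5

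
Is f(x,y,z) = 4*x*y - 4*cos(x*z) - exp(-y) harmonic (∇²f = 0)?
No, ∇²f = (4*(x**2 + z**2)*exp(y)*cos(x*z) - 1)*exp(-y)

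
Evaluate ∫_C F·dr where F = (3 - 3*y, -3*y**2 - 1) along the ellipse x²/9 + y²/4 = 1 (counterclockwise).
18*pi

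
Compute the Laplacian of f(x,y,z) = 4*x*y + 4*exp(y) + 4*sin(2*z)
4*exp(y) - 16*sin(2*z)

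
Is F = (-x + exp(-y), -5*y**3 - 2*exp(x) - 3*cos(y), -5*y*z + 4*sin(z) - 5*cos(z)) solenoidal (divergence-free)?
No, ∇·F = -15*y**2 - 5*y + 3*sin(y) + 5*sin(z) + 4*cos(z) - 1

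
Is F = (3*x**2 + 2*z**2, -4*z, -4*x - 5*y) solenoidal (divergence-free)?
No, ∇·F = 6*x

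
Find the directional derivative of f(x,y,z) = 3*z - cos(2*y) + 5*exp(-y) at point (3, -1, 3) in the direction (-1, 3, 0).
-3*sqrt(10)*(2*sin(2) + 5*E)/10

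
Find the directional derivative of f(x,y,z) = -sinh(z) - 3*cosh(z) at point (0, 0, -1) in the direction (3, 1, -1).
-sqrt(11)*(-cosh(1) + 3*sinh(1))/11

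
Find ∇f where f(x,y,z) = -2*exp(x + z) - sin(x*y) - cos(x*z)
(-y*cos(x*y) + z*sin(x*z) - 2*exp(x + z), -x*cos(x*y), x*sin(x*z) - 2*exp(x + z))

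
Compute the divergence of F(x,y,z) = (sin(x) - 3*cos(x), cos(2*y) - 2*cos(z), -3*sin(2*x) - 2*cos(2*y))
3*sin(x) - 2*sin(2*y) + cos(x)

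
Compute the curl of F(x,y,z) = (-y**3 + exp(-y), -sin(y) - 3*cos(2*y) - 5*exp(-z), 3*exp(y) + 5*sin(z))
(3*exp(y) - 5*exp(-z), 0, 3*y**2 + exp(-y))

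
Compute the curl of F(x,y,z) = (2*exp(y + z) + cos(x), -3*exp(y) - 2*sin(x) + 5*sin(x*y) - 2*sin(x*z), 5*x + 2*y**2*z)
(2*x*cos(x*z) + 4*y*z, 2*exp(y + z) - 5, 5*y*cos(x*y) - 2*z*cos(x*z) - 2*exp(y + z) - 2*cos(x))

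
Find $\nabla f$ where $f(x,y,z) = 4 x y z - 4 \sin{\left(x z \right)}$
(4*z*(y - cos(x*z)), 4*x*z, 4*x*(y - cos(x*z)))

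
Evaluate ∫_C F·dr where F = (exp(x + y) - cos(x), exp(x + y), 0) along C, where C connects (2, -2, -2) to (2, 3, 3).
-1 + exp(5)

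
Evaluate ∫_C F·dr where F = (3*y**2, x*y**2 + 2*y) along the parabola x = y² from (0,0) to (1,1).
27/10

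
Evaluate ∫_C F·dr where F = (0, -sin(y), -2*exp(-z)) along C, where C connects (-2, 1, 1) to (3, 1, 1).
0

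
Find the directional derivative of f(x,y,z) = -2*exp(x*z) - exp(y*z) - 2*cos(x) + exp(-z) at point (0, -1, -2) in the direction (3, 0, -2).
12*sqrt(13)/13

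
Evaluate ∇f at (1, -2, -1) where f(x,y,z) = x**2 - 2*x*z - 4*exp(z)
(4, 0, -2 - 4*exp(-1))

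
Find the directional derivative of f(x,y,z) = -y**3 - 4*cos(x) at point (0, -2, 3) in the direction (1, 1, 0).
-6*sqrt(2)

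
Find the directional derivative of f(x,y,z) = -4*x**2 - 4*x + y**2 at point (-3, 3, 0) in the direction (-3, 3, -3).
-14*sqrt(3)/3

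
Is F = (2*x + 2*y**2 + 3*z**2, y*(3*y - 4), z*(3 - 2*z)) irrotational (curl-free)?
No, ∇×F = (0, 6*z, -4*y)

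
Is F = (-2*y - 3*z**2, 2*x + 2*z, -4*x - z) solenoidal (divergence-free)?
No, ∇·F = -1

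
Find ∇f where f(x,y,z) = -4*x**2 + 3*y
(-8*x, 3, 0)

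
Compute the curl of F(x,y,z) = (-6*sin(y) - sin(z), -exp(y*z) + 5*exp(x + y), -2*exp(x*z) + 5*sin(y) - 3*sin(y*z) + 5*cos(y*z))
(y*exp(y*z) - 5*z*sin(y*z) - 3*z*cos(y*z) + 5*cos(y), 2*z*exp(x*z) - cos(z), 5*exp(x + y) + 6*cos(y))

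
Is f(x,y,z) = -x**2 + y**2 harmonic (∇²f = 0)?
Yes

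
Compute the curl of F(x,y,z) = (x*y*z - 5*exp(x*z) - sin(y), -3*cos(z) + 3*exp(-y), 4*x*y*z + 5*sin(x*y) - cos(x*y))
(4*x*z + x*sin(x*y) + 5*x*cos(x*y) - 3*sin(z), x*y - 5*x*exp(x*z) - 4*y*z - y*sin(x*y) - 5*y*cos(x*y), -x*z + cos(y))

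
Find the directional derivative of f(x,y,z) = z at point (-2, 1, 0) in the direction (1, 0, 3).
3*sqrt(10)/10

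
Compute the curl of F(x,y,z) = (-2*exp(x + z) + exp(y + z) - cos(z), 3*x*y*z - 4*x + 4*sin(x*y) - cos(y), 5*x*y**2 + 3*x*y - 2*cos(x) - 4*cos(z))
(x*(7*y + 3), -5*y**2 - 3*y - 2*exp(x + z) + exp(y + z) - 2*sin(x) + sin(z), 3*y*z + 4*y*cos(x*y) - exp(y + z) - 4)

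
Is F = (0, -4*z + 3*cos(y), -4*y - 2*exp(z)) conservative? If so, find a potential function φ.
Yes, F is conservative. φ = -4*y*z - 2*exp(z) + 3*sin(y)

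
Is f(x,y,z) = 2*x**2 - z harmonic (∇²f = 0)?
No, ∇²f = 4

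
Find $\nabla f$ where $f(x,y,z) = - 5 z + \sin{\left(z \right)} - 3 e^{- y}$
(0, 3*exp(-y), cos(z) - 5)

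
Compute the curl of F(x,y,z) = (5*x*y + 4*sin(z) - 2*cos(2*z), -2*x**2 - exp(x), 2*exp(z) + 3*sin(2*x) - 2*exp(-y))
(2*exp(-y), 4*sin(2*z) - 6*cos(2*x) + 4*cos(z), -9*x - exp(x))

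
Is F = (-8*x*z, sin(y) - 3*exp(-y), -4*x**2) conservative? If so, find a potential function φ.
Yes, F is conservative. φ = -4*x**2*z - cos(y) + 3*exp(-y)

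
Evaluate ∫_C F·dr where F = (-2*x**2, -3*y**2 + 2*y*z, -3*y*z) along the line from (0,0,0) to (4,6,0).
-776/3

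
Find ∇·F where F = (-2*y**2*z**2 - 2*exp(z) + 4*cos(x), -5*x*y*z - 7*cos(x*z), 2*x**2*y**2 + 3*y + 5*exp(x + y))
-5*x*z - 4*sin(x)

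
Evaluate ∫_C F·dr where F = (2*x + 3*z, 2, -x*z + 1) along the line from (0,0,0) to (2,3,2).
46/3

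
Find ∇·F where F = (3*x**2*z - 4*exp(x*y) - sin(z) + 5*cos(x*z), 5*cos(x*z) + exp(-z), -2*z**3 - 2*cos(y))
6*x*z - 4*y*exp(x*y) - 6*z**2 - 5*z*sin(x*z)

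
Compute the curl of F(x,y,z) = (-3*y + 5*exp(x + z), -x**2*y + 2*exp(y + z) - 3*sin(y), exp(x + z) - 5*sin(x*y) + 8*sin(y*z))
(-5*x*cos(x*y) + 8*z*cos(y*z) - 2*exp(y + z), 5*y*cos(x*y) + 4*exp(x + z), -2*x*y + 3)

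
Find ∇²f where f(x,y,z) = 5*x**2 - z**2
8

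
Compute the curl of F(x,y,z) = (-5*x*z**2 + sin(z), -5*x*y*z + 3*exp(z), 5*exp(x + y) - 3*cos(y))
(5*x*y - 3*exp(z) + 5*exp(x + y) + 3*sin(y), -10*x*z - 5*exp(x + y) + cos(z), -5*y*z)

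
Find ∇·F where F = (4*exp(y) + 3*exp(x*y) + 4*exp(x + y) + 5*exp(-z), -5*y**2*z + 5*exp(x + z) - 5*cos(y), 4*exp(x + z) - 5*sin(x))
-10*y*z + 3*y*exp(x*y) + 4*exp(x + y) + 4*exp(x + z) + 5*sin(y)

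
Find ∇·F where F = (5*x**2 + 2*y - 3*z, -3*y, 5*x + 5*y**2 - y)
10*x - 3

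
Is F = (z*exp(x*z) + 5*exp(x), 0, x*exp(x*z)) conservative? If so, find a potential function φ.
Yes, F is conservative. φ = 5*exp(x) + exp(x*z)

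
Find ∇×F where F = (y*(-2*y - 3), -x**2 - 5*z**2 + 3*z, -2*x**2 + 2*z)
(10*z - 3, 4*x, -2*x + 4*y + 3)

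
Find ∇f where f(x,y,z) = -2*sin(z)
(0, 0, -2*cos(z))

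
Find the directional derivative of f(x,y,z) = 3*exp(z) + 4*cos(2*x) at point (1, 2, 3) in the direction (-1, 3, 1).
sqrt(11)*(8*sin(2) + 3*exp(3))/11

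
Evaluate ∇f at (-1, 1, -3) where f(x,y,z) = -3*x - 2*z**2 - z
(-3, 0, 11)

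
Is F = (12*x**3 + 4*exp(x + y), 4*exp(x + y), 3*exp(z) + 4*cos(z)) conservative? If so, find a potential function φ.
Yes, F is conservative. φ = 3*x**4 + 3*exp(z) + 4*exp(x + y) + 4*sin(z)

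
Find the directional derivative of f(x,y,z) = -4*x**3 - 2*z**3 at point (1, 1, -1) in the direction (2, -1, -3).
-3*sqrt(14)/7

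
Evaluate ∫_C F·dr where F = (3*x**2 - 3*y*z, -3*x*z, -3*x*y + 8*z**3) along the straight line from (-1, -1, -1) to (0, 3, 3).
158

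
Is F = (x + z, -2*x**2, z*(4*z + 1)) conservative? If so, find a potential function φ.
No, ∇×F = (0, 1, -4*x) ≠ 0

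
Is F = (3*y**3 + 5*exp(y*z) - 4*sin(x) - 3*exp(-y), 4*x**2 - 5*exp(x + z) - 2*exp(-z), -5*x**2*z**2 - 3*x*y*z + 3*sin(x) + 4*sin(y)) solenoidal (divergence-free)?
No, ∇·F = -10*x**2*z - 3*x*y - 4*cos(x)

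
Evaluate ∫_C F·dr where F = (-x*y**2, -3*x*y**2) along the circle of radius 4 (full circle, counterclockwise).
-192*pi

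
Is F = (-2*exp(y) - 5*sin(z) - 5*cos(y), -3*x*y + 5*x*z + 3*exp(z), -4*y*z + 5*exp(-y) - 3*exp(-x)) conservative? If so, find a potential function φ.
No, ∇×F = (-5*x - 4*z - 3*exp(z) - 5*exp(-y), -5*cos(z) - 3*exp(-x), -3*y + 5*z + 2*exp(y) - 5*sin(y)) ≠ 0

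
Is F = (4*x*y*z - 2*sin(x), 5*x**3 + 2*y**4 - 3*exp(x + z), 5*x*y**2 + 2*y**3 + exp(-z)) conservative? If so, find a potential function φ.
No, ∇×F = (10*x*y + 6*y**2 + 3*exp(x + z), y*(4*x - 5*y), 15*x**2 - 4*x*z - 3*exp(x + z)) ≠ 0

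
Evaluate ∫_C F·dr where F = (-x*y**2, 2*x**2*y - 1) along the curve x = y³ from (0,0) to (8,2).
-34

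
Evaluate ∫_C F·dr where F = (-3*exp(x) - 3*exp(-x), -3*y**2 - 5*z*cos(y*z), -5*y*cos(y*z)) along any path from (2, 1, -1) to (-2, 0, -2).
-5*sin(1) + 1 + 12*sinh(2)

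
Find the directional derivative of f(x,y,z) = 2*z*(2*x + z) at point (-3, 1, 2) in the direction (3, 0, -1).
14*sqrt(10)/5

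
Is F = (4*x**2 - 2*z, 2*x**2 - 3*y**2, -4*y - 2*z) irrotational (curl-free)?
No, ∇×F = (-4, -2, 4*x)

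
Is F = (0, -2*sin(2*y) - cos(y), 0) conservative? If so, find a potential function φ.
Yes, F is conservative. φ = -sin(y) + cos(2*y)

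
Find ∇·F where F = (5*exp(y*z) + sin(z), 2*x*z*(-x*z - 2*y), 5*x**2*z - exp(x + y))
x*(5*x - 4*z)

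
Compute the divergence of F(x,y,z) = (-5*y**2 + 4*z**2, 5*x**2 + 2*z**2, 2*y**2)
0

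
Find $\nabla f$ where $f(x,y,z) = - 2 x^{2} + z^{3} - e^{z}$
(-4*x, 0, 3*z**2 - exp(z))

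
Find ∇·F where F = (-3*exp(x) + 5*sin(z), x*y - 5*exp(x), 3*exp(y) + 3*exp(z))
x - 3*exp(x) + 3*exp(z)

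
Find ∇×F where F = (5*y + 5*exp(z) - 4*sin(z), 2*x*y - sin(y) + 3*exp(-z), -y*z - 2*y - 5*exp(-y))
(-z - 2 + 3*exp(-z) + 5*exp(-y), 5*exp(z) - 4*cos(z), 2*y - 5)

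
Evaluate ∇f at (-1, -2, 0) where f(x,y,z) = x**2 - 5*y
(-2, -5, 0)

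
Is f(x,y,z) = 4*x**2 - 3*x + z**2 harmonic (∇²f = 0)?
No, ∇²f = 10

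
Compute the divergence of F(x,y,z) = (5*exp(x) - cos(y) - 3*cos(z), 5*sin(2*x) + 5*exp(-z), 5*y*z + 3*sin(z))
5*y + 5*exp(x) + 3*cos(z)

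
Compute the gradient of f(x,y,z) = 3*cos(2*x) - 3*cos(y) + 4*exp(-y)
(-6*sin(2*x), 3*sin(y) - 4*exp(-y), 0)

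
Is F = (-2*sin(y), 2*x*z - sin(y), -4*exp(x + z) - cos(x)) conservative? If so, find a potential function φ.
No, ∇×F = (-2*x, 4*exp(x + z) - sin(x), 2*z + 2*cos(y)) ≠ 0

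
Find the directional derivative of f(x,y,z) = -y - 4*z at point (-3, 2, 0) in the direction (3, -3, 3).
-sqrt(3)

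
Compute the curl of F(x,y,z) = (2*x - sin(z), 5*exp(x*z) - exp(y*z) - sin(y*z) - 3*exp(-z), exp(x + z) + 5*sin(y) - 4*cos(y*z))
(-5*x*exp(x*z) + y*exp(y*z) + y*cos(y*z) + 4*z*sin(y*z) + 5*cos(y) - 3*exp(-z), -exp(x + z) - cos(z), 5*z*exp(x*z))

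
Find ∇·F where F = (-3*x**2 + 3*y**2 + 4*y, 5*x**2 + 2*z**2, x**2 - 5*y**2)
-6*x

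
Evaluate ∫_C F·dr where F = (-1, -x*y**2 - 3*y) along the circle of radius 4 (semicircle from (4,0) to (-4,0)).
8 - 32*pi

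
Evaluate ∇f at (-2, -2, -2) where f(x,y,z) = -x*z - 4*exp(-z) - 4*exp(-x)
(2 + 4*exp(2), 0, 2 + 4*exp(2))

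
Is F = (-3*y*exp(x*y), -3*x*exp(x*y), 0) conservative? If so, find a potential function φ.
Yes, F is conservative. φ = -3*exp(x*y)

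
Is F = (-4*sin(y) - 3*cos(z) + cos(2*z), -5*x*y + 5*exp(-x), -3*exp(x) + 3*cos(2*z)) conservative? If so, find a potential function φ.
No, ∇×F = (0, 3*exp(x) + 3*sin(z) - 2*sin(2*z), -5*y + 4*cos(y) - 5*exp(-x)) ≠ 0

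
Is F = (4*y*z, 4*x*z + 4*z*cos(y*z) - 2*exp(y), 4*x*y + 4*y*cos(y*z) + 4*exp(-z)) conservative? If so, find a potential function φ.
Yes, F is conservative. φ = 4*x*y*z - 2*exp(y) + 4*sin(y*z) - 4*exp(-z)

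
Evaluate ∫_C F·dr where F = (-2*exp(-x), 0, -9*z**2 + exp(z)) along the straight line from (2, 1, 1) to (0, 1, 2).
-19 - E - 2*exp(-2) + exp(2)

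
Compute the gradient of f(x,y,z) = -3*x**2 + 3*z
(-6*x, 0, 3)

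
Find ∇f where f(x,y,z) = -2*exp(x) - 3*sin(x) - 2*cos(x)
(-2*exp(x) + 2*sin(x) - 3*cos(x), 0, 0)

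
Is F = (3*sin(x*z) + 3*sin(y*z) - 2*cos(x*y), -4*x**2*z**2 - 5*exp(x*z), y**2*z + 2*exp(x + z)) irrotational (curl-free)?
No, ∇×F = (8*x**2*z + 5*x*exp(x*z) + 2*y*z, 3*x*cos(x*z) + 3*y*cos(y*z) - 2*exp(x + z), -8*x*z**2 - 2*x*sin(x*y) - 5*z*exp(x*z) - 3*z*cos(y*z))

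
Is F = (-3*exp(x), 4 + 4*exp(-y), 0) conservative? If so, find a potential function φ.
Yes, F is conservative. φ = 4*y - 3*exp(x) - 4*exp(-y)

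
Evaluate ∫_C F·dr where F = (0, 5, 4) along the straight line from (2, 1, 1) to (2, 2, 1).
5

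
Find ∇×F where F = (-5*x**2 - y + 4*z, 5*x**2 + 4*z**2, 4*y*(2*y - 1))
(16*y - 8*z - 4, 4, 10*x + 1)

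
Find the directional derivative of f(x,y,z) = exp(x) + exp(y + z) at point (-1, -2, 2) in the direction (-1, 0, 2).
sqrt(5)*(-1 + 2*E)*exp(-1)/5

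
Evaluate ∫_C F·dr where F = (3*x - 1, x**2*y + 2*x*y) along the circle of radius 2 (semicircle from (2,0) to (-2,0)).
44/3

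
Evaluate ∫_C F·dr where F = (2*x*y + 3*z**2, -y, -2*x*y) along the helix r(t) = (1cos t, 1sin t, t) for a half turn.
12 - 3*pi**2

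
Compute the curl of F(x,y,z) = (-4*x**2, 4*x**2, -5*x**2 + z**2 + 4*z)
(0, 10*x, 8*x)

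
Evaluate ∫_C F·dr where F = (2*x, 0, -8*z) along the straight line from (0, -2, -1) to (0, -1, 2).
-12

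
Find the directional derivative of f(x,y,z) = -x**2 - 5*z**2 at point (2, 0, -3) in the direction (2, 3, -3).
-49*sqrt(22)/11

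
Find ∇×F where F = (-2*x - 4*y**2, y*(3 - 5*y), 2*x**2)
(0, -4*x, 8*y)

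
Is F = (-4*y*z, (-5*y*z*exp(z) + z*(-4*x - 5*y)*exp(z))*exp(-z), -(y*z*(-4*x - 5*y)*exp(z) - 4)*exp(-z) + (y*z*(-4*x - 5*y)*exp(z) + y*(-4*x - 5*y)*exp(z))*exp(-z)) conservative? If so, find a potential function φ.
Yes, F is conservative. φ = (y*z*(-4*x - 5*y)*exp(z) - 4)*exp(-z)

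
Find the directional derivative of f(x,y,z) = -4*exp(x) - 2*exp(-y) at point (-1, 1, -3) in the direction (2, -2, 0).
-3*sqrt(2)*exp(-1)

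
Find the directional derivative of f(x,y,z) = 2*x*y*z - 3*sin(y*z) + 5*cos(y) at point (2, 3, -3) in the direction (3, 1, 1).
-sqrt(11)*(5*sin(3) + 54)/11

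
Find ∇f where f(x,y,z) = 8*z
(0, 0, 8)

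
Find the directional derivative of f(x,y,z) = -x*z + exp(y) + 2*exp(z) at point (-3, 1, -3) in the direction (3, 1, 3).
sqrt(19)*(6 + exp(4) + 18*exp(3))*exp(-3)/19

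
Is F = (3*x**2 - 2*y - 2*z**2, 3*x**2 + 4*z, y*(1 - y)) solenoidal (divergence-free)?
No, ∇·F = 6*x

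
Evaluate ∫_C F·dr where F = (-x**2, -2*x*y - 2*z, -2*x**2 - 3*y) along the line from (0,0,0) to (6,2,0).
-88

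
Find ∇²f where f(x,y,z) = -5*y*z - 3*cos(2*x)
12*cos(2*x)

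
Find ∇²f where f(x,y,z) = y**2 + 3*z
2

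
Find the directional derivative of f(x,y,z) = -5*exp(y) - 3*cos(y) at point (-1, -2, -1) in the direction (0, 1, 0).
-3*sin(2) - 5*exp(-2)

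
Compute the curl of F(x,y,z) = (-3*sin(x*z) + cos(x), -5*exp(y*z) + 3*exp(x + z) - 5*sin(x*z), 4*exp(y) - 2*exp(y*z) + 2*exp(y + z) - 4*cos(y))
(5*x*cos(x*z) + 5*y*exp(y*z) - 2*z*exp(y*z) + 4*exp(y) - 3*exp(x + z) + 2*exp(y + z) + 4*sin(y), -3*x*cos(x*z), -5*z*cos(x*z) + 3*exp(x + z))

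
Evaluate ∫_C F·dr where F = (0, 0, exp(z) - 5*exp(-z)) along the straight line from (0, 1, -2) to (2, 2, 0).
-5*exp(2) - exp(-2) + 6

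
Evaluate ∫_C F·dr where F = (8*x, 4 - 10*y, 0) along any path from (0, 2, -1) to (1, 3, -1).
-17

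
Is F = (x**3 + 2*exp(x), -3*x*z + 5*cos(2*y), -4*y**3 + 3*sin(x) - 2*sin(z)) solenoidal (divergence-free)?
No, ∇·F = 3*x**2 + 2*exp(x) - 10*sin(2*y) - 2*cos(z)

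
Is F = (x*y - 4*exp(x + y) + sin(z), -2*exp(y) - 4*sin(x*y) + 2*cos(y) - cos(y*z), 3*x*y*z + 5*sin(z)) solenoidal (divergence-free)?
No, ∇·F = 3*x*y - 4*x*cos(x*y) + y + z*sin(y*z) - 2*exp(y) - 4*exp(x + y) - 2*sin(y) + 5*cos(z)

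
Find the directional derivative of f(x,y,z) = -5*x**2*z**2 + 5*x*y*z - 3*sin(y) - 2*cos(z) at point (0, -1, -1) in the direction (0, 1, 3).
-3*sqrt(10)*(cos(1) + 2*sin(1))/10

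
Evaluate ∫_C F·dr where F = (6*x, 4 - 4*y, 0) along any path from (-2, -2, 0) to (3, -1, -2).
25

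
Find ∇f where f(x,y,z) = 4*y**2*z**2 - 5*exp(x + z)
(-5*exp(x + z), 8*y*z**2, 8*y**2*z - 5*exp(x + z))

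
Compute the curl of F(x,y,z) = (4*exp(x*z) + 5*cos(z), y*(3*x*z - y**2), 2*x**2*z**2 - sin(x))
(-3*x*y, -4*x*z**2 + 4*x*exp(x*z) - 5*sin(z) + cos(x), 3*y*z)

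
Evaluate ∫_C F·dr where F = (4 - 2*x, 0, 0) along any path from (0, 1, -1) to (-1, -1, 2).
-5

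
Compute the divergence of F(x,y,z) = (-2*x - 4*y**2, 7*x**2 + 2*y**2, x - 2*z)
4*y - 4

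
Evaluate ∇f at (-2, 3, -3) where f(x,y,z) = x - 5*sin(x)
(1 - 5*cos(2), 0, 0)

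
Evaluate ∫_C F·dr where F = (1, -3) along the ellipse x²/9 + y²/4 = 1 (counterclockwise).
0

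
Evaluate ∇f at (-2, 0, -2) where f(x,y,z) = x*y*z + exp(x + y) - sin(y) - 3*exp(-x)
((1 + 3*exp(4))*exp(-2), exp(-2) + 3, 0)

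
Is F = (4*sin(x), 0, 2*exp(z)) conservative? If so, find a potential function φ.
Yes, F is conservative. φ = 2*exp(z) - 4*cos(x)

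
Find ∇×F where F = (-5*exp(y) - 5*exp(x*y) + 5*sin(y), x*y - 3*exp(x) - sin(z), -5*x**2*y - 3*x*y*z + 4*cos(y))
(-5*x**2 - 3*x*z - 4*sin(y) + cos(z), y*(10*x + 3*z), 5*x*exp(x*y) + y - 3*exp(x) + 5*exp(y) - 5*cos(y))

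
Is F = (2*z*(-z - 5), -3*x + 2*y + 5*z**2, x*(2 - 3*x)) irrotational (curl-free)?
No, ∇×F = (-10*z, 6*x - 4*z - 12, -3)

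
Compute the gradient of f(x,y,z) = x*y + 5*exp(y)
(y, x + 5*exp(y), 0)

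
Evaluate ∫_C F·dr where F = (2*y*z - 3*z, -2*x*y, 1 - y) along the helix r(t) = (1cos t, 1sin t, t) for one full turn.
2*pi*(-pi - 2)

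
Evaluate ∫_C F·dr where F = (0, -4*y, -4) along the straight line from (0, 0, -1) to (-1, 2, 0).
-12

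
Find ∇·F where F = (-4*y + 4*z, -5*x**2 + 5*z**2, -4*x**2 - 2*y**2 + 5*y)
0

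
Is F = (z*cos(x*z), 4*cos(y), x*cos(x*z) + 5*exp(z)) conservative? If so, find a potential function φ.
Yes, F is conservative. φ = 5*exp(z) + 4*sin(y) + sin(x*z)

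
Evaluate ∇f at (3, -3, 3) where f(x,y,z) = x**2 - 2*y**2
(6, 12, 0)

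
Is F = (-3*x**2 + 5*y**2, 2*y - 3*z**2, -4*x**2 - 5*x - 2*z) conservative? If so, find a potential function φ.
No, ∇×F = (6*z, 8*x + 5, -10*y) ≠ 0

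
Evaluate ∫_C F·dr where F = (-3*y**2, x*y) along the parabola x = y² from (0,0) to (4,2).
-20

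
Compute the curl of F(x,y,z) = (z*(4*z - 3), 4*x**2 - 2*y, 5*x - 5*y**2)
(-10*y, 8*z - 8, 8*x)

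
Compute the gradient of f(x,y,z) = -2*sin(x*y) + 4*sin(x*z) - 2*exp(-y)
(-2*y*cos(x*y) + 4*z*cos(x*z), -2*x*cos(x*y) + 2*exp(-y), 4*x*cos(x*z))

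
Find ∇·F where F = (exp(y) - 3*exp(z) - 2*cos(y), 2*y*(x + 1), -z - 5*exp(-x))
2*x + 1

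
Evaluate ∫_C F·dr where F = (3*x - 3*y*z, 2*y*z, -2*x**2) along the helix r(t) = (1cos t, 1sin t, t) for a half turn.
3*pi*(-2 + pi)/4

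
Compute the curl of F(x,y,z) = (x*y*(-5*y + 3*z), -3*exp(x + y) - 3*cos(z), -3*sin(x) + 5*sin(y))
(-3*sin(z) + 5*cos(y), 3*x*y + 3*cos(x), 10*x*y - 3*x*z - 3*exp(x + y))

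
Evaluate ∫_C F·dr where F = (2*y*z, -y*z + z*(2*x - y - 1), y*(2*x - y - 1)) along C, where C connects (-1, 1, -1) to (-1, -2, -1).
-6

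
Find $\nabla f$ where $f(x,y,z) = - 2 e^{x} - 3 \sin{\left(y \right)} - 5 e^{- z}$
(-2*exp(x), -3*cos(y), 5*exp(-z))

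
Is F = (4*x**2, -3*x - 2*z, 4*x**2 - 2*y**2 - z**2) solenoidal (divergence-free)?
No, ∇·F = 8*x - 2*z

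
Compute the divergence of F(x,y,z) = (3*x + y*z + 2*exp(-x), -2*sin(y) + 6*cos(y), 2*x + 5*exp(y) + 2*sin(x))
-6*sin(y) - 2*cos(y) + 3 - 2*exp(-x)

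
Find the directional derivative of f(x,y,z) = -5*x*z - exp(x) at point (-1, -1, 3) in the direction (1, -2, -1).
sqrt(6)*(-20*E - 1)*exp(-1)/6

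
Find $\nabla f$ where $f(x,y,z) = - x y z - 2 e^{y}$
(-y*z, -x*z - 2*exp(y), -x*y)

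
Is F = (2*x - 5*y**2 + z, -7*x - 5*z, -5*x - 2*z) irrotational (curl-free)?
No, ∇×F = (5, 6, 10*y - 7)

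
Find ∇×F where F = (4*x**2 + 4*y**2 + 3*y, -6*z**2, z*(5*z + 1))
(12*z, 0, -8*y - 3)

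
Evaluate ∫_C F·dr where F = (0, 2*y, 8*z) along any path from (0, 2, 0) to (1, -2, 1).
4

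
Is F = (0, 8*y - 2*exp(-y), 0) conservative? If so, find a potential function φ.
Yes, F is conservative. φ = 4*y**2 + 2*exp(-y)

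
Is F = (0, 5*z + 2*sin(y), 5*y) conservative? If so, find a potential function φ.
Yes, F is conservative. φ = 5*y*z - 2*cos(y)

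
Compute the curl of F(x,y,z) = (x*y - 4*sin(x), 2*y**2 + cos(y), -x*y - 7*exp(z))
(-x, y, -x)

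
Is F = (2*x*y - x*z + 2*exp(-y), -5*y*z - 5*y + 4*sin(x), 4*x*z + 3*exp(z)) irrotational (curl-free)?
No, ∇×F = (5*y, -x - 4*z, -2*x + 4*cos(x) + 2*exp(-y))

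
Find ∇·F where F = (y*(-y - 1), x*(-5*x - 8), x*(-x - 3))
0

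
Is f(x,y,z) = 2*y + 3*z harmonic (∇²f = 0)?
Yes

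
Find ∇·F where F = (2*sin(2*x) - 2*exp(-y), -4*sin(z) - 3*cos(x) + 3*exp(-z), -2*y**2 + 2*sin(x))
4*cos(2*x)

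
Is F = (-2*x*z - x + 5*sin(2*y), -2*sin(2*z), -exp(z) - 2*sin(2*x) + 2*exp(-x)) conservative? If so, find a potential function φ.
No, ∇×F = (4*cos(2*z), -2*x + 4*cos(2*x) + 2*exp(-x), -10*cos(2*y)) ≠ 0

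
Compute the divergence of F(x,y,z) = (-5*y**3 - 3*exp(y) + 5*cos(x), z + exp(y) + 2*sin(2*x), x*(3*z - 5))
3*x + exp(y) - 5*sin(x)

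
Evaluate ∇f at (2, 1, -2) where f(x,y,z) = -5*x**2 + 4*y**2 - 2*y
(-20, 6, 0)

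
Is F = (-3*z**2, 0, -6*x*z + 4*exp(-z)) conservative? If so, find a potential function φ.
Yes, F is conservative. φ = -3*x*z**2 - 4*exp(-z)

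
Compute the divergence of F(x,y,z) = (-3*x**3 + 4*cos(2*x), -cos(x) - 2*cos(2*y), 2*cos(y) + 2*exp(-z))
-9*x**2 - 8*sin(2*x) + 4*sin(2*y) - 2*exp(-z)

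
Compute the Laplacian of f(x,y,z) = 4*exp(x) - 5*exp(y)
4*exp(x) - 5*exp(y)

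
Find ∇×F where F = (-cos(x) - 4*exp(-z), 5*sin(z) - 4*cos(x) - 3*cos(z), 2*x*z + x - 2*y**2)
(-4*y - 3*sin(z) - 5*cos(z), -2*z - 1 + 4*exp(-z), 4*sin(x))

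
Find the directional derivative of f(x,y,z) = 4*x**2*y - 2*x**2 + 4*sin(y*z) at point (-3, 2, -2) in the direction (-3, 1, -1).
16*sqrt(11)*(9 - cos(4))/11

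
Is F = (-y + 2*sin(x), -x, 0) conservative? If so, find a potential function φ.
Yes, F is conservative. φ = -x*y - 2*cos(x)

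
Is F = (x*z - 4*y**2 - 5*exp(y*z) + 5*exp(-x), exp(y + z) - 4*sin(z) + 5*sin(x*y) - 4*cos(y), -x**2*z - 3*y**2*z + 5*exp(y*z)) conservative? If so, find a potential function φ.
No, ∇×F = (-6*y*z + 5*z*exp(y*z) - exp(y + z) + 4*cos(z), 2*x*z + x - 5*y*exp(y*z), 5*y*cos(x*y) + 8*y + 5*z*exp(y*z)) ≠ 0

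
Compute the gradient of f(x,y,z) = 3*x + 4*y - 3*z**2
(3, 4, -6*z)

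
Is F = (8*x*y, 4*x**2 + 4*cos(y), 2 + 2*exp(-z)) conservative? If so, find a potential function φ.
Yes, F is conservative. φ = 4*x**2*y + 2*z + 4*sin(y) - 2*exp(-z)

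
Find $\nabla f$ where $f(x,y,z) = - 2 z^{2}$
(0, 0, -4*z)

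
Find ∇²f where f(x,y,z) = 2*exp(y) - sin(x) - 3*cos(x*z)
3*x**2*cos(x*z) + 3*z**2*cos(x*z) + 2*exp(y) + sin(x)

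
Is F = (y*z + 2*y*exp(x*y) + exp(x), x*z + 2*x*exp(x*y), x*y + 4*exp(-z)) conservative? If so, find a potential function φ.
Yes, F is conservative. φ = x*y*z + exp(x) + 2*exp(x*y) - 4*exp(-z)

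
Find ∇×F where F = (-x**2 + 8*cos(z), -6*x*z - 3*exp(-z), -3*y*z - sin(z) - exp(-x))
(6*x - 3*z - 3*exp(-z), -8*sin(z) - exp(-x), -6*z)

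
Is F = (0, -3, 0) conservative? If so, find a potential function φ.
Yes, F is conservative. φ = -3*y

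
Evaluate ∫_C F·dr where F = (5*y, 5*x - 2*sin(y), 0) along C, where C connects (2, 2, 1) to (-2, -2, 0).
0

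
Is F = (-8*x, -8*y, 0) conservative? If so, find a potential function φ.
Yes, F is conservative. φ = -4*x**2 - 4*y**2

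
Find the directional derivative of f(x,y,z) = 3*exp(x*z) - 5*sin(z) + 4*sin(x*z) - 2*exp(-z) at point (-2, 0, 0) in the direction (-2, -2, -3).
3*sqrt(17)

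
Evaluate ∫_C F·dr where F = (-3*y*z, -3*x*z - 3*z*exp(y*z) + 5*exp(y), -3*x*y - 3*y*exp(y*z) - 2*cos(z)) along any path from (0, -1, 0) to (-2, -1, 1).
-3 - 2*sin(1) - 3*exp(-1)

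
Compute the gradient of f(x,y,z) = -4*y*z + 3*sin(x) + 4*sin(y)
(3*cos(x), -4*z + 4*cos(y), -4*y)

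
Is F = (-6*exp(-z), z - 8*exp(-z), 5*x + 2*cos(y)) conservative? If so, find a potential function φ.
No, ∇×F = (-2*sin(y) - 1 - 8*exp(-z), -5 + 6*exp(-z), 0) ≠ 0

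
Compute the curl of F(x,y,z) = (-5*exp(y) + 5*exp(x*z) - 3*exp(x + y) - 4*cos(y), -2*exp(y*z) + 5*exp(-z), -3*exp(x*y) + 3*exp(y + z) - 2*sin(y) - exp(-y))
(-3*x*exp(x*y) + 2*y*exp(y*z) + 3*exp(y + z) - 2*cos(y) + 5*exp(-z) + exp(-y), 5*x*exp(x*z) + 3*y*exp(x*y), 5*exp(y) + 3*exp(x + y) - 4*sin(y))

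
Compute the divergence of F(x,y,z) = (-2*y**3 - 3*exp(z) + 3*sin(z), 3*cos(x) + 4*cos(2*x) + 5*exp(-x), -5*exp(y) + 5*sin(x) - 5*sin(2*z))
-10*cos(2*z)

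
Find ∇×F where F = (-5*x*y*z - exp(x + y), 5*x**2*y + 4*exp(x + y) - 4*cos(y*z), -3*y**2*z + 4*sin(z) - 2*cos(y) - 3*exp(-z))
(-6*y*z - 4*y*sin(y*z) + 2*sin(y), -5*x*y, 10*x*y + 5*x*z + 5*exp(x + y))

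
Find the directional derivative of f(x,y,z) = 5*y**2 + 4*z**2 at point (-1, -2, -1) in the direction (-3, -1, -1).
28*sqrt(11)/11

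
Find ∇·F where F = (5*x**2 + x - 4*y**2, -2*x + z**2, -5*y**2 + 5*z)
10*x + 6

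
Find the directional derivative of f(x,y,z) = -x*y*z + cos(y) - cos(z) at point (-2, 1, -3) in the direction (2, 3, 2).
-sqrt(17)*(2*sin(3) + 3*sin(1) + 8)/17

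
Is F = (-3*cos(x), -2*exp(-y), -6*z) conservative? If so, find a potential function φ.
Yes, F is conservative. φ = -3*z**2 - 3*sin(x) + 2*exp(-y)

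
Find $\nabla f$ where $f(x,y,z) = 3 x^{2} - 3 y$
(6*x, -3, 0)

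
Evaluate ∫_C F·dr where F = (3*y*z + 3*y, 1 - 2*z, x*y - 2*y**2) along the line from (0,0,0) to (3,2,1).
43/3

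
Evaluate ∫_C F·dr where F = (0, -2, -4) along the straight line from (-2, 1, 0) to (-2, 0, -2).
10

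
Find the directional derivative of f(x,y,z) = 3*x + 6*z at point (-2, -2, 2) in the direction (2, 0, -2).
-3*sqrt(2)/2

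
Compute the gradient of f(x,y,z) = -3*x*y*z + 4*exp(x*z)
(z*(-3*y + 4*exp(x*z)), -3*x*z, x*(-3*y + 4*exp(x*z)))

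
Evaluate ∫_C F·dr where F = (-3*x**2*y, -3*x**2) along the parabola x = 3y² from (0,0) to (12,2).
-109728/35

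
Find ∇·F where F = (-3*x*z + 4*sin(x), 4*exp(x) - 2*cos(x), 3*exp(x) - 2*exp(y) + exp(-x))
-3*z + 4*cos(x)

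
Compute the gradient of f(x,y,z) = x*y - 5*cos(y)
(y, x + 5*sin(y), 0)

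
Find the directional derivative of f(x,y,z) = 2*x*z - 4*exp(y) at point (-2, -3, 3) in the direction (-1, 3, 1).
2*sqrt(11)*(-5*exp(3) - 6)*exp(-3)/11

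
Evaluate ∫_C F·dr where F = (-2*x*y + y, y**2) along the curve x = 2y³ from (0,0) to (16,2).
-8656/21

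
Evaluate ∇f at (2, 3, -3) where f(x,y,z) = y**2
(0, 6, 0)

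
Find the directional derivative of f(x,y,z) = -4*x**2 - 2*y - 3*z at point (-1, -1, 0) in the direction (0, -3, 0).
2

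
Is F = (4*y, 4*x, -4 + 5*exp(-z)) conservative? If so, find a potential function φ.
Yes, F is conservative. φ = 4*x*y - 4*z - 5*exp(-z)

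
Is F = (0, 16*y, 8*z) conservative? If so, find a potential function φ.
Yes, F is conservative. φ = 8*y**2 + 4*z**2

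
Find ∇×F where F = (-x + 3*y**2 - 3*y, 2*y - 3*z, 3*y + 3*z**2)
(6, 0, 3 - 6*y)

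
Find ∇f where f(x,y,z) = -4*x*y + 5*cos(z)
(-4*y, -4*x, -5*sin(z))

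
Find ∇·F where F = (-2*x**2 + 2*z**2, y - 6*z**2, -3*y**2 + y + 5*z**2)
-4*x + 10*z + 1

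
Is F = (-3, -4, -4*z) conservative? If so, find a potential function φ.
Yes, F is conservative. φ = -3*x - 4*y - 2*z**2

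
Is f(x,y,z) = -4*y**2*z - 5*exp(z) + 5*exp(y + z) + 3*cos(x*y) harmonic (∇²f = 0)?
No, ∇²f = -3*x**2*cos(x*y) - 3*y**2*cos(x*y) - 8*z - 5*exp(z) + 10*exp(y + z)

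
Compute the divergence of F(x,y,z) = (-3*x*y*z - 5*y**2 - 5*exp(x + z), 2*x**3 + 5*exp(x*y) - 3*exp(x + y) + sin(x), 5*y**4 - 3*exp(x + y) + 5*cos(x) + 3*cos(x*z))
5*x*exp(x*y) - 3*x*sin(x*z) - 3*y*z - 3*exp(x + y) - 5*exp(x + z)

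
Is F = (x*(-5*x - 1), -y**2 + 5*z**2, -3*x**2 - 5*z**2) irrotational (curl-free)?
No, ∇×F = (-10*z, 6*x, 0)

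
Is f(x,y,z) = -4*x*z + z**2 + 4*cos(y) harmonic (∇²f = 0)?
No, ∇²f = 2 - 4*cos(y)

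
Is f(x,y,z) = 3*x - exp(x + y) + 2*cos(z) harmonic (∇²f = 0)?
No, ∇²f = -2*exp(x + y) - 2*cos(z)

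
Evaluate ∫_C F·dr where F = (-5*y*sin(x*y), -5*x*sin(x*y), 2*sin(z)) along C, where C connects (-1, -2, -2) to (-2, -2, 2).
5*cos(4) - 5*cos(2)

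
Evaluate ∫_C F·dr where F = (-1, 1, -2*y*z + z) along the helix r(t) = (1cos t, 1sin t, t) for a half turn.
-2*pi + 2 + pi**2/2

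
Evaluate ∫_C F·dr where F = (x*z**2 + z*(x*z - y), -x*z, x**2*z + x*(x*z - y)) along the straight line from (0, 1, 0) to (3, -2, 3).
99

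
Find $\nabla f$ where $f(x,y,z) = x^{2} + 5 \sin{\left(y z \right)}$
(2*x, 5*z*cos(y*z), 5*y*cos(y*z))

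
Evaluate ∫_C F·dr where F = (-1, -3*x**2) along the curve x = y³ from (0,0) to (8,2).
-440/7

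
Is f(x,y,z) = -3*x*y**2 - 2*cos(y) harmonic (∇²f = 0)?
No, ∇²f = -6*x + 2*cos(y)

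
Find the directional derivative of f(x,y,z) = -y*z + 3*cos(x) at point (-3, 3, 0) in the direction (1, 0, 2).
3*sqrt(5)*(-2 + sin(3))/5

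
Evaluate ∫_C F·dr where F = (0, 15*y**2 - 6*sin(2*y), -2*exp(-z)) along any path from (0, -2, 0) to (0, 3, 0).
-3*cos(4) + 3*cos(6) + 175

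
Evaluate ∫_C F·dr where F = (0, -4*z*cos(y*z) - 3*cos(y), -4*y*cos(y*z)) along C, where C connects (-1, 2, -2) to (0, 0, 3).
3*sin(2) - 4*sin(4)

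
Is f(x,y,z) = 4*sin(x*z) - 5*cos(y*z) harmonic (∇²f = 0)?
No, ∇²f = -4*x**2*sin(x*z) + 5*y**2*cos(y*z) - 4*z**2*sin(x*z) + 5*z**2*cos(y*z)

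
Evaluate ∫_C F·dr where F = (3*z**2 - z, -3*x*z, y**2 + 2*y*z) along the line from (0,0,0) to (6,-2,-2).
-2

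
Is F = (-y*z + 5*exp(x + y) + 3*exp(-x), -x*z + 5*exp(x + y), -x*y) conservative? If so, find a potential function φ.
Yes, F is conservative. φ = -x*y*z + 5*exp(x + y) - 3*exp(-x)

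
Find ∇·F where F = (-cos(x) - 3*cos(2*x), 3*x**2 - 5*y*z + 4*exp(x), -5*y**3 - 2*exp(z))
-5*z - 2*exp(z) + sin(x) + 6*sin(2*x)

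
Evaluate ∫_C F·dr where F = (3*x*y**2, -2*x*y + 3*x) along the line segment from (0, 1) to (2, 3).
92/3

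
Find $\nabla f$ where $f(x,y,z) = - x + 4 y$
(-1, 4, 0)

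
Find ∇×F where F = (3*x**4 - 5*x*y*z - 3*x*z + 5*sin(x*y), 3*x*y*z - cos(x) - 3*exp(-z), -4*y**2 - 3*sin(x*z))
(-3*x*y - 8*y - 3*exp(-z), -5*x*y - 3*x + 3*z*cos(x*z), 5*x*z - 5*x*cos(x*y) + 3*y*z + sin(x))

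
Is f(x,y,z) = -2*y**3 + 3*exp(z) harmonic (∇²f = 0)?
No, ∇²f = -12*y + 3*exp(z)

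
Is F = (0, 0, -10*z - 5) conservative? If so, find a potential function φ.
Yes, F is conservative. φ = 5*z*(-z - 1)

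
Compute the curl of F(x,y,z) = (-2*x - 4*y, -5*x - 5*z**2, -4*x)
(10*z, 4, -1)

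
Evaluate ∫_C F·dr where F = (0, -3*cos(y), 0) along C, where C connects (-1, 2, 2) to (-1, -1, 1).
3*sin(1) + 3*sin(2)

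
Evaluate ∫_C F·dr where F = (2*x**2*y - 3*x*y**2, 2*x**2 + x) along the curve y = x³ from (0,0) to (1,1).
229/120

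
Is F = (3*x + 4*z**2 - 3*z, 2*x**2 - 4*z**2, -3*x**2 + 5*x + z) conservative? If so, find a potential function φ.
No, ∇×F = (8*z, 6*x + 8*z - 8, 4*x) ≠ 0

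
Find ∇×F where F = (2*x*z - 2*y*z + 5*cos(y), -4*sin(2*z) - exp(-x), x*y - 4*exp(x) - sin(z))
(x + 8*cos(2*z), 2*x - 3*y + 4*exp(x), 2*z + 5*sin(y) + exp(-x))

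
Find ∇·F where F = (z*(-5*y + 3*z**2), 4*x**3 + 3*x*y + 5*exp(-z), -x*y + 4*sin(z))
3*x + 4*cos(z)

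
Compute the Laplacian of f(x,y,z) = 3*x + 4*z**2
8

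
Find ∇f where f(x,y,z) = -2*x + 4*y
(-2, 4, 0)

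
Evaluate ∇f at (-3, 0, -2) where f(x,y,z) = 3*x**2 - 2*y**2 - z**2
(-18, 0, 4)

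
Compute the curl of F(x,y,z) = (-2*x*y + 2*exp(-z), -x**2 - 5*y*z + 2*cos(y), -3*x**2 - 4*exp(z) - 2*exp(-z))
(5*y, 6*x - 2*exp(-z), 0)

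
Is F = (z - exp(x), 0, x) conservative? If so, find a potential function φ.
Yes, F is conservative. φ = x*z - exp(x)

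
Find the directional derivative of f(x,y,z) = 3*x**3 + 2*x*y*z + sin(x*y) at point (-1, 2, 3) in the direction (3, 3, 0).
sqrt(2)*(cos(2) + 15)/2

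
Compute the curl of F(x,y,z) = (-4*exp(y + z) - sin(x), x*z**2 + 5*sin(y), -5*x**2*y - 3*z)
(x*(-5*x - 2*z), 10*x*y - 4*exp(y + z), z**2 + 4*exp(y + z))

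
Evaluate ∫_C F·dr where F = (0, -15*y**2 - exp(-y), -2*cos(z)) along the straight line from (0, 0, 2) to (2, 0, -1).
2*sin(1) + 2*sin(2)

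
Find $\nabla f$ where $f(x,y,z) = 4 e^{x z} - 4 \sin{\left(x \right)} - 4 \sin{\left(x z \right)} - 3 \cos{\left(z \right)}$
(4*z*exp(x*z) - 4*z*cos(x*z) - 4*cos(x), 0, 4*x*exp(x*z) - 4*x*cos(x*z) + 3*sin(z))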